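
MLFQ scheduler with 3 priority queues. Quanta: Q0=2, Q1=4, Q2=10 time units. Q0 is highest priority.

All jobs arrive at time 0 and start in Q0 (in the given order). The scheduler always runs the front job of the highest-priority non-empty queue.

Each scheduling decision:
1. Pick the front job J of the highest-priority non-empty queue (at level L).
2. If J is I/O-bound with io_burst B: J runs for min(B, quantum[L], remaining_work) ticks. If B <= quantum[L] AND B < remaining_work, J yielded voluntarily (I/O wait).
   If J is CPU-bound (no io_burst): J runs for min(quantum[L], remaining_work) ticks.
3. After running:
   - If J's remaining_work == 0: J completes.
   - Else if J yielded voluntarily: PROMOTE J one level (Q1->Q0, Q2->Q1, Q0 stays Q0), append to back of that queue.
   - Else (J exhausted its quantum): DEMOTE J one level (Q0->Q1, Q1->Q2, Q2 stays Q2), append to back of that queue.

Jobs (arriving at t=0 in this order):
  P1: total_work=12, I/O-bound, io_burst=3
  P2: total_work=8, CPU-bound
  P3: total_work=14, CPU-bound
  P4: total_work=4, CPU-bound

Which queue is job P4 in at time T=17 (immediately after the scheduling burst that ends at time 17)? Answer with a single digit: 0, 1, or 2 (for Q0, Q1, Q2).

t=0-2: P1@Q0 runs 2, rem=10, quantum used, demote→Q1. Q0=[P2,P3,P4] Q1=[P1] Q2=[]
t=2-4: P2@Q0 runs 2, rem=6, quantum used, demote→Q1. Q0=[P3,P4] Q1=[P1,P2] Q2=[]
t=4-6: P3@Q0 runs 2, rem=12, quantum used, demote→Q1. Q0=[P4] Q1=[P1,P2,P3] Q2=[]
t=6-8: P4@Q0 runs 2, rem=2, quantum used, demote→Q1. Q0=[] Q1=[P1,P2,P3,P4] Q2=[]
t=8-11: P1@Q1 runs 3, rem=7, I/O yield, promote→Q0. Q0=[P1] Q1=[P2,P3,P4] Q2=[]
t=11-13: P1@Q0 runs 2, rem=5, quantum used, demote→Q1. Q0=[] Q1=[P2,P3,P4,P1] Q2=[]
t=13-17: P2@Q1 runs 4, rem=2, quantum used, demote→Q2. Q0=[] Q1=[P3,P4,P1] Q2=[P2]
t=17-21: P3@Q1 runs 4, rem=8, quantum used, demote→Q2. Q0=[] Q1=[P4,P1] Q2=[P2,P3]
t=21-23: P4@Q1 runs 2, rem=0, completes. Q0=[] Q1=[P1] Q2=[P2,P3]
t=23-26: P1@Q1 runs 3, rem=2, I/O yield, promote→Q0. Q0=[P1] Q1=[] Q2=[P2,P3]
t=26-28: P1@Q0 runs 2, rem=0, completes. Q0=[] Q1=[] Q2=[P2,P3]
t=28-30: P2@Q2 runs 2, rem=0, completes. Q0=[] Q1=[] Q2=[P3]
t=30-38: P3@Q2 runs 8, rem=0, completes. Q0=[] Q1=[] Q2=[]

Answer: 1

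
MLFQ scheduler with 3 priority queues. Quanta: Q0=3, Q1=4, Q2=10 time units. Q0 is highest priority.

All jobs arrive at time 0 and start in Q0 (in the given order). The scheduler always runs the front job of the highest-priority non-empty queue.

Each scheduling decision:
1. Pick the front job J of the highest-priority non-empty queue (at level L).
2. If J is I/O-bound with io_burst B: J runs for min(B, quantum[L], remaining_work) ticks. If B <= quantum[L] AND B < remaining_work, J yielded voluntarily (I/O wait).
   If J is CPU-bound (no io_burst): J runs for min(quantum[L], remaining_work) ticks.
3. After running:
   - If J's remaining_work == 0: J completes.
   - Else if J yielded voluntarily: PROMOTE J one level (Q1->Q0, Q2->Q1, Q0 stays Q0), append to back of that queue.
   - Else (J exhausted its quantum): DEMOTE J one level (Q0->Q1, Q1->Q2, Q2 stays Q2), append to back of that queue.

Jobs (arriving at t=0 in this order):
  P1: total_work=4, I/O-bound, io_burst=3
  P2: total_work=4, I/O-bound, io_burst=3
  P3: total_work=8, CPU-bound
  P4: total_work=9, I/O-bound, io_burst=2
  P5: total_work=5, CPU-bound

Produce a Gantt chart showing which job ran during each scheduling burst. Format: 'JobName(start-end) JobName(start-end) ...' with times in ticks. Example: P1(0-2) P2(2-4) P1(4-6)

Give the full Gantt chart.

t=0-3: P1@Q0 runs 3, rem=1, I/O yield, promote→Q0. Q0=[P2,P3,P4,P5,P1] Q1=[] Q2=[]
t=3-6: P2@Q0 runs 3, rem=1, I/O yield, promote→Q0. Q0=[P3,P4,P5,P1,P2] Q1=[] Q2=[]
t=6-9: P3@Q0 runs 3, rem=5, quantum used, demote→Q1. Q0=[P4,P5,P1,P2] Q1=[P3] Q2=[]
t=9-11: P4@Q0 runs 2, rem=7, I/O yield, promote→Q0. Q0=[P5,P1,P2,P4] Q1=[P3] Q2=[]
t=11-14: P5@Q0 runs 3, rem=2, quantum used, demote→Q1. Q0=[P1,P2,P4] Q1=[P3,P5] Q2=[]
t=14-15: P1@Q0 runs 1, rem=0, completes. Q0=[P2,P4] Q1=[P3,P5] Q2=[]
t=15-16: P2@Q0 runs 1, rem=0, completes. Q0=[P4] Q1=[P3,P5] Q2=[]
t=16-18: P4@Q0 runs 2, rem=5, I/O yield, promote→Q0. Q0=[P4] Q1=[P3,P5] Q2=[]
t=18-20: P4@Q0 runs 2, rem=3, I/O yield, promote→Q0. Q0=[P4] Q1=[P3,P5] Q2=[]
t=20-22: P4@Q0 runs 2, rem=1, I/O yield, promote→Q0. Q0=[P4] Q1=[P3,P5] Q2=[]
t=22-23: P4@Q0 runs 1, rem=0, completes. Q0=[] Q1=[P3,P5] Q2=[]
t=23-27: P3@Q1 runs 4, rem=1, quantum used, demote→Q2. Q0=[] Q1=[P5] Q2=[P3]
t=27-29: P5@Q1 runs 2, rem=0, completes. Q0=[] Q1=[] Q2=[P3]
t=29-30: P3@Q2 runs 1, rem=0, completes. Q0=[] Q1=[] Q2=[]

Answer: P1(0-3) P2(3-6) P3(6-9) P4(9-11) P5(11-14) P1(14-15) P2(15-16) P4(16-18) P4(18-20) P4(20-22) P4(22-23) P3(23-27) P5(27-29) P3(29-30)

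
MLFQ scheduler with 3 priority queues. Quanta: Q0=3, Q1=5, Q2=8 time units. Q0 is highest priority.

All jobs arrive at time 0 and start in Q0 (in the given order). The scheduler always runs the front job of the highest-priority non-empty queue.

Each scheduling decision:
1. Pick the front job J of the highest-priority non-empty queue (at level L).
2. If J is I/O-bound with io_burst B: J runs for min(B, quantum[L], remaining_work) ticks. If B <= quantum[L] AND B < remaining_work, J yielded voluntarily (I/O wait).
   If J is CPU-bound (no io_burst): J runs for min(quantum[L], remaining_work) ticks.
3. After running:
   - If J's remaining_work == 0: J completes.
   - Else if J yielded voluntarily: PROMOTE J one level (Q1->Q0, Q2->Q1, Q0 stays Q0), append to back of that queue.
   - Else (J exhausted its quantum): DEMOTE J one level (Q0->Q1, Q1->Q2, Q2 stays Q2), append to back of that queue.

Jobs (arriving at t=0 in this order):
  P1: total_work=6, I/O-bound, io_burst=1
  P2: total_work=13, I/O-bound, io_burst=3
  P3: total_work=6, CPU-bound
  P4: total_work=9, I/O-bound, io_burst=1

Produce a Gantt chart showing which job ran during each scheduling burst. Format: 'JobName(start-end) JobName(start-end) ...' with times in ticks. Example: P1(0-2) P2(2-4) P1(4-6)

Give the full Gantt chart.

Answer: P1(0-1) P2(1-4) P3(4-7) P4(7-8) P1(8-9) P2(9-12) P4(12-13) P1(13-14) P2(14-17) P4(17-18) P1(18-19) P2(19-22) P4(22-23) P1(23-24) P2(24-25) P4(25-26) P1(26-27) P4(27-28) P4(28-29) P4(29-30) P4(30-31) P3(31-34)

Derivation:
t=0-1: P1@Q0 runs 1, rem=5, I/O yield, promote→Q0. Q0=[P2,P3,P4,P1] Q1=[] Q2=[]
t=1-4: P2@Q0 runs 3, rem=10, I/O yield, promote→Q0. Q0=[P3,P4,P1,P2] Q1=[] Q2=[]
t=4-7: P3@Q0 runs 3, rem=3, quantum used, demote→Q1. Q0=[P4,P1,P2] Q1=[P3] Q2=[]
t=7-8: P4@Q0 runs 1, rem=8, I/O yield, promote→Q0. Q0=[P1,P2,P4] Q1=[P3] Q2=[]
t=8-9: P1@Q0 runs 1, rem=4, I/O yield, promote→Q0. Q0=[P2,P4,P1] Q1=[P3] Q2=[]
t=9-12: P2@Q0 runs 3, rem=7, I/O yield, promote→Q0. Q0=[P4,P1,P2] Q1=[P3] Q2=[]
t=12-13: P4@Q0 runs 1, rem=7, I/O yield, promote→Q0. Q0=[P1,P2,P4] Q1=[P3] Q2=[]
t=13-14: P1@Q0 runs 1, rem=3, I/O yield, promote→Q0. Q0=[P2,P4,P1] Q1=[P3] Q2=[]
t=14-17: P2@Q0 runs 3, rem=4, I/O yield, promote→Q0. Q0=[P4,P1,P2] Q1=[P3] Q2=[]
t=17-18: P4@Q0 runs 1, rem=6, I/O yield, promote→Q0. Q0=[P1,P2,P4] Q1=[P3] Q2=[]
t=18-19: P1@Q0 runs 1, rem=2, I/O yield, promote→Q0. Q0=[P2,P4,P1] Q1=[P3] Q2=[]
t=19-22: P2@Q0 runs 3, rem=1, I/O yield, promote→Q0. Q0=[P4,P1,P2] Q1=[P3] Q2=[]
t=22-23: P4@Q0 runs 1, rem=5, I/O yield, promote→Q0. Q0=[P1,P2,P4] Q1=[P3] Q2=[]
t=23-24: P1@Q0 runs 1, rem=1, I/O yield, promote→Q0. Q0=[P2,P4,P1] Q1=[P3] Q2=[]
t=24-25: P2@Q0 runs 1, rem=0, completes. Q0=[P4,P1] Q1=[P3] Q2=[]
t=25-26: P4@Q0 runs 1, rem=4, I/O yield, promote→Q0. Q0=[P1,P4] Q1=[P3] Q2=[]
t=26-27: P1@Q0 runs 1, rem=0, completes. Q0=[P4] Q1=[P3] Q2=[]
t=27-28: P4@Q0 runs 1, rem=3, I/O yield, promote→Q0. Q0=[P4] Q1=[P3] Q2=[]
t=28-29: P4@Q0 runs 1, rem=2, I/O yield, promote→Q0. Q0=[P4] Q1=[P3] Q2=[]
t=29-30: P4@Q0 runs 1, rem=1, I/O yield, promote→Q0. Q0=[P4] Q1=[P3] Q2=[]
t=30-31: P4@Q0 runs 1, rem=0, completes. Q0=[] Q1=[P3] Q2=[]
t=31-34: P3@Q1 runs 3, rem=0, completes. Q0=[] Q1=[] Q2=[]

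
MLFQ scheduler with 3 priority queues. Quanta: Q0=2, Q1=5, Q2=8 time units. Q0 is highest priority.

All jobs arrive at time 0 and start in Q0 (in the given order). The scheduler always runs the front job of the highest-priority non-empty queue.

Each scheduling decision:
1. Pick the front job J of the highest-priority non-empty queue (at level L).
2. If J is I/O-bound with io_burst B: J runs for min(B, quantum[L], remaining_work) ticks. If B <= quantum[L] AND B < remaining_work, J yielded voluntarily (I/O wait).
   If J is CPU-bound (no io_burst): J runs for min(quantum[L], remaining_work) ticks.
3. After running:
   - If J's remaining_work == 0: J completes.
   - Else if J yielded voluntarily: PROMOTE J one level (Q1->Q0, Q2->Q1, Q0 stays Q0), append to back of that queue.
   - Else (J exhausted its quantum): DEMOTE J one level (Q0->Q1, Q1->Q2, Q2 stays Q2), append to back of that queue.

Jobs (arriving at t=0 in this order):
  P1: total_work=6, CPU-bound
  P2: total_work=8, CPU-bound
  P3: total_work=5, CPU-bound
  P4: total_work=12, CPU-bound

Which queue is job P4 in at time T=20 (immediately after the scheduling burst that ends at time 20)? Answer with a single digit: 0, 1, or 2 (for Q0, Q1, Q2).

t=0-2: P1@Q0 runs 2, rem=4, quantum used, demote→Q1. Q0=[P2,P3,P4] Q1=[P1] Q2=[]
t=2-4: P2@Q0 runs 2, rem=6, quantum used, demote→Q1. Q0=[P3,P4] Q1=[P1,P2] Q2=[]
t=4-6: P3@Q0 runs 2, rem=3, quantum used, demote→Q1. Q0=[P4] Q1=[P1,P2,P3] Q2=[]
t=6-8: P4@Q0 runs 2, rem=10, quantum used, demote→Q1. Q0=[] Q1=[P1,P2,P3,P4] Q2=[]
t=8-12: P1@Q1 runs 4, rem=0, completes. Q0=[] Q1=[P2,P3,P4] Q2=[]
t=12-17: P2@Q1 runs 5, rem=1, quantum used, demote→Q2. Q0=[] Q1=[P3,P4] Q2=[P2]
t=17-20: P3@Q1 runs 3, rem=0, completes. Q0=[] Q1=[P4] Q2=[P2]
t=20-25: P4@Q1 runs 5, rem=5, quantum used, demote→Q2. Q0=[] Q1=[] Q2=[P2,P4]
t=25-26: P2@Q2 runs 1, rem=0, completes. Q0=[] Q1=[] Q2=[P4]
t=26-31: P4@Q2 runs 5, rem=0, completes. Q0=[] Q1=[] Q2=[]

Answer: 1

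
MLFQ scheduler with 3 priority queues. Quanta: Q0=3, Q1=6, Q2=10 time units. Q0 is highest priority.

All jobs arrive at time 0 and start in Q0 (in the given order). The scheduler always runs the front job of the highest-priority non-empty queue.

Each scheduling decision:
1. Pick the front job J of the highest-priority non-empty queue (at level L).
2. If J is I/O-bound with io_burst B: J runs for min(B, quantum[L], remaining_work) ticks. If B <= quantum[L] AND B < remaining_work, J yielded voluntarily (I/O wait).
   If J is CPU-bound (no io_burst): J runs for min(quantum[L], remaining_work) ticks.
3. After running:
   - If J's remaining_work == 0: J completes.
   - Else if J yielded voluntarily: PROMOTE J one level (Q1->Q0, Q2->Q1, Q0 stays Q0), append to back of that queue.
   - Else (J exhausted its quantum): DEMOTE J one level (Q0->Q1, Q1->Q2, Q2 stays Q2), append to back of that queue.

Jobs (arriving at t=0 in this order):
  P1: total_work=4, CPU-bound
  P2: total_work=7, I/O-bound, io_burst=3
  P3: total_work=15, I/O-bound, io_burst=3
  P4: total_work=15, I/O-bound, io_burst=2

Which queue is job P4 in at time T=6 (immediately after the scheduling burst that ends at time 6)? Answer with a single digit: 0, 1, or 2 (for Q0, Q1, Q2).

Answer: 0

Derivation:
t=0-3: P1@Q0 runs 3, rem=1, quantum used, demote→Q1. Q0=[P2,P3,P4] Q1=[P1] Q2=[]
t=3-6: P2@Q0 runs 3, rem=4, I/O yield, promote→Q0. Q0=[P3,P4,P2] Q1=[P1] Q2=[]
t=6-9: P3@Q0 runs 3, rem=12, I/O yield, promote→Q0. Q0=[P4,P2,P3] Q1=[P1] Q2=[]
t=9-11: P4@Q0 runs 2, rem=13, I/O yield, promote→Q0. Q0=[P2,P3,P4] Q1=[P1] Q2=[]
t=11-14: P2@Q0 runs 3, rem=1, I/O yield, promote→Q0. Q0=[P3,P4,P2] Q1=[P1] Q2=[]
t=14-17: P3@Q0 runs 3, rem=9, I/O yield, promote→Q0. Q0=[P4,P2,P3] Q1=[P1] Q2=[]
t=17-19: P4@Q0 runs 2, rem=11, I/O yield, promote→Q0. Q0=[P2,P3,P4] Q1=[P1] Q2=[]
t=19-20: P2@Q0 runs 1, rem=0, completes. Q0=[P3,P4] Q1=[P1] Q2=[]
t=20-23: P3@Q0 runs 3, rem=6, I/O yield, promote→Q0. Q0=[P4,P3] Q1=[P1] Q2=[]
t=23-25: P4@Q0 runs 2, rem=9, I/O yield, promote→Q0. Q0=[P3,P4] Q1=[P1] Q2=[]
t=25-28: P3@Q0 runs 3, rem=3, I/O yield, promote→Q0. Q0=[P4,P3] Q1=[P1] Q2=[]
t=28-30: P4@Q0 runs 2, rem=7, I/O yield, promote→Q0. Q0=[P3,P4] Q1=[P1] Q2=[]
t=30-33: P3@Q0 runs 3, rem=0, completes. Q0=[P4] Q1=[P1] Q2=[]
t=33-35: P4@Q0 runs 2, rem=5, I/O yield, promote→Q0. Q0=[P4] Q1=[P1] Q2=[]
t=35-37: P4@Q0 runs 2, rem=3, I/O yield, promote→Q0. Q0=[P4] Q1=[P1] Q2=[]
t=37-39: P4@Q0 runs 2, rem=1, I/O yield, promote→Q0. Q0=[P4] Q1=[P1] Q2=[]
t=39-40: P4@Q0 runs 1, rem=0, completes. Q0=[] Q1=[P1] Q2=[]
t=40-41: P1@Q1 runs 1, rem=0, completes. Q0=[] Q1=[] Q2=[]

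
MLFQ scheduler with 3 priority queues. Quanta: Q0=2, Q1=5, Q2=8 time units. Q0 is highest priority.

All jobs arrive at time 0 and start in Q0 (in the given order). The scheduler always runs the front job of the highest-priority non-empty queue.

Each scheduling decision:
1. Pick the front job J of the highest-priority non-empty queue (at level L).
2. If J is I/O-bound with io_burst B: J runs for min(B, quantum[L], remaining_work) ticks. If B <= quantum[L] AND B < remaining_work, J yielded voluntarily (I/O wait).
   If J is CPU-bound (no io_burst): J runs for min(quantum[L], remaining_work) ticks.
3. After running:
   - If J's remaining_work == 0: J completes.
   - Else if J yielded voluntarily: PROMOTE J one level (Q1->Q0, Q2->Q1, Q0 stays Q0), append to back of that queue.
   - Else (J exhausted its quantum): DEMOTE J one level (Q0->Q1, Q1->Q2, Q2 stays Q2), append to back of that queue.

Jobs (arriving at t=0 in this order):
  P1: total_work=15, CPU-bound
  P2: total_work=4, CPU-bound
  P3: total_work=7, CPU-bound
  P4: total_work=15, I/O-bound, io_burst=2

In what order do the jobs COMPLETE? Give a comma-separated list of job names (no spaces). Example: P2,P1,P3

Answer: P4,P2,P3,P1

Derivation:
t=0-2: P1@Q0 runs 2, rem=13, quantum used, demote→Q1. Q0=[P2,P3,P4] Q1=[P1] Q2=[]
t=2-4: P2@Q0 runs 2, rem=2, quantum used, demote→Q1. Q0=[P3,P4] Q1=[P1,P2] Q2=[]
t=4-6: P3@Q0 runs 2, rem=5, quantum used, demote→Q1. Q0=[P4] Q1=[P1,P2,P3] Q2=[]
t=6-8: P4@Q0 runs 2, rem=13, I/O yield, promote→Q0. Q0=[P4] Q1=[P1,P2,P3] Q2=[]
t=8-10: P4@Q0 runs 2, rem=11, I/O yield, promote→Q0. Q0=[P4] Q1=[P1,P2,P3] Q2=[]
t=10-12: P4@Q0 runs 2, rem=9, I/O yield, promote→Q0. Q0=[P4] Q1=[P1,P2,P3] Q2=[]
t=12-14: P4@Q0 runs 2, rem=7, I/O yield, promote→Q0. Q0=[P4] Q1=[P1,P2,P3] Q2=[]
t=14-16: P4@Q0 runs 2, rem=5, I/O yield, promote→Q0. Q0=[P4] Q1=[P1,P2,P3] Q2=[]
t=16-18: P4@Q0 runs 2, rem=3, I/O yield, promote→Q0. Q0=[P4] Q1=[P1,P2,P3] Q2=[]
t=18-20: P4@Q0 runs 2, rem=1, I/O yield, promote→Q0. Q0=[P4] Q1=[P1,P2,P3] Q2=[]
t=20-21: P4@Q0 runs 1, rem=0, completes. Q0=[] Q1=[P1,P2,P3] Q2=[]
t=21-26: P1@Q1 runs 5, rem=8, quantum used, demote→Q2. Q0=[] Q1=[P2,P3] Q2=[P1]
t=26-28: P2@Q1 runs 2, rem=0, completes. Q0=[] Q1=[P3] Q2=[P1]
t=28-33: P3@Q1 runs 5, rem=0, completes. Q0=[] Q1=[] Q2=[P1]
t=33-41: P1@Q2 runs 8, rem=0, completes. Q0=[] Q1=[] Q2=[]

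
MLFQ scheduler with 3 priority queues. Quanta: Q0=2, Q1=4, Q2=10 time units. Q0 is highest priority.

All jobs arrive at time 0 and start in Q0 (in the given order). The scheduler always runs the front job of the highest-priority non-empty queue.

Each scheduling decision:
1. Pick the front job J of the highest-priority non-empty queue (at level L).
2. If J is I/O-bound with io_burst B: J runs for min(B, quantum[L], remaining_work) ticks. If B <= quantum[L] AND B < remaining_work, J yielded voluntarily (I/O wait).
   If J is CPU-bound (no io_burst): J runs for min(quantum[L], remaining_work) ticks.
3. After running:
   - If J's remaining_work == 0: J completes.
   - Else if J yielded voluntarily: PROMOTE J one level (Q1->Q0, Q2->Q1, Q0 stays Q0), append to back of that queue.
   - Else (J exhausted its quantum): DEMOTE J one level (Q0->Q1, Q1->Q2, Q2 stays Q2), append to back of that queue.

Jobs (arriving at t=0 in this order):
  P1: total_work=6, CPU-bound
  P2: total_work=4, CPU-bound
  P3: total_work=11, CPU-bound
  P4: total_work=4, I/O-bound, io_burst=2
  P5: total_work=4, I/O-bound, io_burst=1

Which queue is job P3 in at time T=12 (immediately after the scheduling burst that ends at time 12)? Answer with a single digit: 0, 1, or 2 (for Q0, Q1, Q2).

Answer: 1

Derivation:
t=0-2: P1@Q0 runs 2, rem=4, quantum used, demote→Q1. Q0=[P2,P3,P4,P5] Q1=[P1] Q2=[]
t=2-4: P2@Q0 runs 2, rem=2, quantum used, demote→Q1. Q0=[P3,P4,P5] Q1=[P1,P2] Q2=[]
t=4-6: P3@Q0 runs 2, rem=9, quantum used, demote→Q1. Q0=[P4,P5] Q1=[P1,P2,P3] Q2=[]
t=6-8: P4@Q0 runs 2, rem=2, I/O yield, promote→Q0. Q0=[P5,P4] Q1=[P1,P2,P3] Q2=[]
t=8-9: P5@Q0 runs 1, rem=3, I/O yield, promote→Q0. Q0=[P4,P5] Q1=[P1,P2,P3] Q2=[]
t=9-11: P4@Q0 runs 2, rem=0, completes. Q0=[P5] Q1=[P1,P2,P3] Q2=[]
t=11-12: P5@Q0 runs 1, rem=2, I/O yield, promote→Q0. Q0=[P5] Q1=[P1,P2,P3] Q2=[]
t=12-13: P5@Q0 runs 1, rem=1, I/O yield, promote→Q0. Q0=[P5] Q1=[P1,P2,P3] Q2=[]
t=13-14: P5@Q0 runs 1, rem=0, completes. Q0=[] Q1=[P1,P2,P3] Q2=[]
t=14-18: P1@Q1 runs 4, rem=0, completes. Q0=[] Q1=[P2,P3] Q2=[]
t=18-20: P2@Q1 runs 2, rem=0, completes. Q0=[] Q1=[P3] Q2=[]
t=20-24: P3@Q1 runs 4, rem=5, quantum used, demote→Q2. Q0=[] Q1=[] Q2=[P3]
t=24-29: P3@Q2 runs 5, rem=0, completes. Q0=[] Q1=[] Q2=[]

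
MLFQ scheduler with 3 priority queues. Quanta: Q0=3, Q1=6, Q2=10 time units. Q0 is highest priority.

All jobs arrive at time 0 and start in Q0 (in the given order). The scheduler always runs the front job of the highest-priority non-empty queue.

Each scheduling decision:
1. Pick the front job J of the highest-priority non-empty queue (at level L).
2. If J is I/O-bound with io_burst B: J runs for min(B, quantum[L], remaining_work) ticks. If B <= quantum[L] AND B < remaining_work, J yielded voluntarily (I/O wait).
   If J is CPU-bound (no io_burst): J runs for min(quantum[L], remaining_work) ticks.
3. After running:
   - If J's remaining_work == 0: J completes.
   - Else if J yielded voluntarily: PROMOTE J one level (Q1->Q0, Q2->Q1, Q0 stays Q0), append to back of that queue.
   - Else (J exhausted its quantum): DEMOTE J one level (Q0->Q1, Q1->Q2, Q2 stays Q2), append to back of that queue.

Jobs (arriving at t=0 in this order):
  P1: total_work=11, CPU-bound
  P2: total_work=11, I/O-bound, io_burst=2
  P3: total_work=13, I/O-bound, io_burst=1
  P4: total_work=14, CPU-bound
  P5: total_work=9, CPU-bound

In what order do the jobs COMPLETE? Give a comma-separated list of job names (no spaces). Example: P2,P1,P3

t=0-3: P1@Q0 runs 3, rem=8, quantum used, demote→Q1. Q0=[P2,P3,P4,P5] Q1=[P1] Q2=[]
t=3-5: P2@Q0 runs 2, rem=9, I/O yield, promote→Q0. Q0=[P3,P4,P5,P2] Q1=[P1] Q2=[]
t=5-6: P3@Q0 runs 1, rem=12, I/O yield, promote→Q0. Q0=[P4,P5,P2,P3] Q1=[P1] Q2=[]
t=6-9: P4@Q0 runs 3, rem=11, quantum used, demote→Q1. Q0=[P5,P2,P3] Q1=[P1,P4] Q2=[]
t=9-12: P5@Q0 runs 3, rem=6, quantum used, demote→Q1. Q0=[P2,P3] Q1=[P1,P4,P5] Q2=[]
t=12-14: P2@Q0 runs 2, rem=7, I/O yield, promote→Q0. Q0=[P3,P2] Q1=[P1,P4,P5] Q2=[]
t=14-15: P3@Q0 runs 1, rem=11, I/O yield, promote→Q0. Q0=[P2,P3] Q1=[P1,P4,P5] Q2=[]
t=15-17: P2@Q0 runs 2, rem=5, I/O yield, promote→Q0. Q0=[P3,P2] Q1=[P1,P4,P5] Q2=[]
t=17-18: P3@Q0 runs 1, rem=10, I/O yield, promote→Q0. Q0=[P2,P3] Q1=[P1,P4,P5] Q2=[]
t=18-20: P2@Q0 runs 2, rem=3, I/O yield, promote→Q0. Q0=[P3,P2] Q1=[P1,P4,P5] Q2=[]
t=20-21: P3@Q0 runs 1, rem=9, I/O yield, promote→Q0. Q0=[P2,P3] Q1=[P1,P4,P5] Q2=[]
t=21-23: P2@Q0 runs 2, rem=1, I/O yield, promote→Q0. Q0=[P3,P2] Q1=[P1,P4,P5] Q2=[]
t=23-24: P3@Q0 runs 1, rem=8, I/O yield, promote→Q0. Q0=[P2,P3] Q1=[P1,P4,P5] Q2=[]
t=24-25: P2@Q0 runs 1, rem=0, completes. Q0=[P3] Q1=[P1,P4,P5] Q2=[]
t=25-26: P3@Q0 runs 1, rem=7, I/O yield, promote→Q0. Q0=[P3] Q1=[P1,P4,P5] Q2=[]
t=26-27: P3@Q0 runs 1, rem=6, I/O yield, promote→Q0. Q0=[P3] Q1=[P1,P4,P5] Q2=[]
t=27-28: P3@Q0 runs 1, rem=5, I/O yield, promote→Q0. Q0=[P3] Q1=[P1,P4,P5] Q2=[]
t=28-29: P3@Q0 runs 1, rem=4, I/O yield, promote→Q0. Q0=[P3] Q1=[P1,P4,P5] Q2=[]
t=29-30: P3@Q0 runs 1, rem=3, I/O yield, promote→Q0. Q0=[P3] Q1=[P1,P4,P5] Q2=[]
t=30-31: P3@Q0 runs 1, rem=2, I/O yield, promote→Q0. Q0=[P3] Q1=[P1,P4,P5] Q2=[]
t=31-32: P3@Q0 runs 1, rem=1, I/O yield, promote→Q0. Q0=[P3] Q1=[P1,P4,P5] Q2=[]
t=32-33: P3@Q0 runs 1, rem=0, completes. Q0=[] Q1=[P1,P4,P5] Q2=[]
t=33-39: P1@Q1 runs 6, rem=2, quantum used, demote→Q2. Q0=[] Q1=[P4,P5] Q2=[P1]
t=39-45: P4@Q1 runs 6, rem=5, quantum used, demote→Q2. Q0=[] Q1=[P5] Q2=[P1,P4]
t=45-51: P5@Q1 runs 6, rem=0, completes. Q0=[] Q1=[] Q2=[P1,P4]
t=51-53: P1@Q2 runs 2, rem=0, completes. Q0=[] Q1=[] Q2=[P4]
t=53-58: P4@Q2 runs 5, rem=0, completes. Q0=[] Q1=[] Q2=[]

Answer: P2,P3,P5,P1,P4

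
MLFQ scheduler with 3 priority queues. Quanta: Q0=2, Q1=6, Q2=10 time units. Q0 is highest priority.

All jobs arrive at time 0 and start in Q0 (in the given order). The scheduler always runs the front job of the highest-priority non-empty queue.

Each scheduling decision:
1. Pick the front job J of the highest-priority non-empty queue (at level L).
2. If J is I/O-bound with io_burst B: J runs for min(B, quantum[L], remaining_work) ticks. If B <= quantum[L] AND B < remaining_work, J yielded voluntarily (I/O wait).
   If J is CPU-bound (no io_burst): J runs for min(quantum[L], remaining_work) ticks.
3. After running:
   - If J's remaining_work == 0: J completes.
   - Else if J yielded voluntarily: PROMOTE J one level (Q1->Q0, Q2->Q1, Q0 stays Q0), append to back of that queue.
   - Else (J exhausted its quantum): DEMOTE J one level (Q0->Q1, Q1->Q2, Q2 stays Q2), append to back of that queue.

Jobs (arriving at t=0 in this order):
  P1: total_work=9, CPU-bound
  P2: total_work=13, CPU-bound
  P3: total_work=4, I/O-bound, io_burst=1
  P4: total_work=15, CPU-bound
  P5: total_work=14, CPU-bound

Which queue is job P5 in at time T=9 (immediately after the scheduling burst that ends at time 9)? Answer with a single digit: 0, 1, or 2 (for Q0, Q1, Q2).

Answer: 1

Derivation:
t=0-2: P1@Q0 runs 2, rem=7, quantum used, demote→Q1. Q0=[P2,P3,P4,P5] Q1=[P1] Q2=[]
t=2-4: P2@Q0 runs 2, rem=11, quantum used, demote→Q1. Q0=[P3,P4,P5] Q1=[P1,P2] Q2=[]
t=4-5: P3@Q0 runs 1, rem=3, I/O yield, promote→Q0. Q0=[P4,P5,P3] Q1=[P1,P2] Q2=[]
t=5-7: P4@Q0 runs 2, rem=13, quantum used, demote→Q1. Q0=[P5,P3] Q1=[P1,P2,P4] Q2=[]
t=7-9: P5@Q0 runs 2, rem=12, quantum used, demote→Q1. Q0=[P3] Q1=[P1,P2,P4,P5] Q2=[]
t=9-10: P3@Q0 runs 1, rem=2, I/O yield, promote→Q0. Q0=[P3] Q1=[P1,P2,P4,P5] Q2=[]
t=10-11: P3@Q0 runs 1, rem=1, I/O yield, promote→Q0. Q0=[P3] Q1=[P1,P2,P4,P5] Q2=[]
t=11-12: P3@Q0 runs 1, rem=0, completes. Q0=[] Q1=[P1,P2,P4,P5] Q2=[]
t=12-18: P1@Q1 runs 6, rem=1, quantum used, demote→Q2. Q0=[] Q1=[P2,P4,P5] Q2=[P1]
t=18-24: P2@Q1 runs 6, rem=5, quantum used, demote→Q2. Q0=[] Q1=[P4,P5] Q2=[P1,P2]
t=24-30: P4@Q1 runs 6, rem=7, quantum used, demote→Q2. Q0=[] Q1=[P5] Q2=[P1,P2,P4]
t=30-36: P5@Q1 runs 6, rem=6, quantum used, demote→Q2. Q0=[] Q1=[] Q2=[P1,P2,P4,P5]
t=36-37: P1@Q2 runs 1, rem=0, completes. Q0=[] Q1=[] Q2=[P2,P4,P5]
t=37-42: P2@Q2 runs 5, rem=0, completes. Q0=[] Q1=[] Q2=[P4,P5]
t=42-49: P4@Q2 runs 7, rem=0, completes. Q0=[] Q1=[] Q2=[P5]
t=49-55: P5@Q2 runs 6, rem=0, completes. Q0=[] Q1=[] Q2=[]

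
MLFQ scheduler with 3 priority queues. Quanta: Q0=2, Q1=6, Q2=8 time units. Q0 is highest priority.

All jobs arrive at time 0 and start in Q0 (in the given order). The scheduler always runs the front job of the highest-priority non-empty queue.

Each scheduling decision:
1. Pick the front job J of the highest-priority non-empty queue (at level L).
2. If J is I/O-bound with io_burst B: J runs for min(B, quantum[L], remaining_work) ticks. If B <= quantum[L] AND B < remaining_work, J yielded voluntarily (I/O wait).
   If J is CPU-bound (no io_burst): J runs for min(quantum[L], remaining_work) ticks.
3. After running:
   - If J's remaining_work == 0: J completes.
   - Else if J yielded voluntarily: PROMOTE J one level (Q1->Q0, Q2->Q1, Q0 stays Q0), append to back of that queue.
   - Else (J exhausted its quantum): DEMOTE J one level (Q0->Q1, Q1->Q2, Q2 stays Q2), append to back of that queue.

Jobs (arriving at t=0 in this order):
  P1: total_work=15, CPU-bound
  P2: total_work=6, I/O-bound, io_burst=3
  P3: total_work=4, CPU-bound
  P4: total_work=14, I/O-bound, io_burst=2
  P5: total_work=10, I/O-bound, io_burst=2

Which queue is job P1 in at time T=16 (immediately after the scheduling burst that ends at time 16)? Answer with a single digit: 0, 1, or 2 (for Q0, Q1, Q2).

t=0-2: P1@Q0 runs 2, rem=13, quantum used, demote→Q1. Q0=[P2,P3,P4,P5] Q1=[P1] Q2=[]
t=2-4: P2@Q0 runs 2, rem=4, quantum used, demote→Q1. Q0=[P3,P4,P5] Q1=[P1,P2] Q2=[]
t=4-6: P3@Q0 runs 2, rem=2, quantum used, demote→Q1. Q0=[P4,P5] Q1=[P1,P2,P3] Q2=[]
t=6-8: P4@Q0 runs 2, rem=12, I/O yield, promote→Q0. Q0=[P5,P4] Q1=[P1,P2,P3] Q2=[]
t=8-10: P5@Q0 runs 2, rem=8, I/O yield, promote→Q0. Q0=[P4,P5] Q1=[P1,P2,P3] Q2=[]
t=10-12: P4@Q0 runs 2, rem=10, I/O yield, promote→Q0. Q0=[P5,P4] Q1=[P1,P2,P3] Q2=[]
t=12-14: P5@Q0 runs 2, rem=6, I/O yield, promote→Q0. Q0=[P4,P5] Q1=[P1,P2,P3] Q2=[]
t=14-16: P4@Q0 runs 2, rem=8, I/O yield, promote→Q0. Q0=[P5,P4] Q1=[P1,P2,P3] Q2=[]
t=16-18: P5@Q0 runs 2, rem=4, I/O yield, promote→Q0. Q0=[P4,P5] Q1=[P1,P2,P3] Q2=[]
t=18-20: P4@Q0 runs 2, rem=6, I/O yield, promote→Q0. Q0=[P5,P4] Q1=[P1,P2,P3] Q2=[]
t=20-22: P5@Q0 runs 2, rem=2, I/O yield, promote→Q0. Q0=[P4,P5] Q1=[P1,P2,P3] Q2=[]
t=22-24: P4@Q0 runs 2, rem=4, I/O yield, promote→Q0. Q0=[P5,P4] Q1=[P1,P2,P3] Q2=[]
t=24-26: P5@Q0 runs 2, rem=0, completes. Q0=[P4] Q1=[P1,P2,P3] Q2=[]
t=26-28: P4@Q0 runs 2, rem=2, I/O yield, promote→Q0. Q0=[P4] Q1=[P1,P2,P3] Q2=[]
t=28-30: P4@Q0 runs 2, rem=0, completes. Q0=[] Q1=[P1,P2,P3] Q2=[]
t=30-36: P1@Q1 runs 6, rem=7, quantum used, demote→Q2. Q0=[] Q1=[P2,P3] Q2=[P1]
t=36-39: P2@Q1 runs 3, rem=1, I/O yield, promote→Q0. Q0=[P2] Q1=[P3] Q2=[P1]
t=39-40: P2@Q0 runs 1, rem=0, completes. Q0=[] Q1=[P3] Q2=[P1]
t=40-42: P3@Q1 runs 2, rem=0, completes. Q0=[] Q1=[] Q2=[P1]
t=42-49: P1@Q2 runs 7, rem=0, completes. Q0=[] Q1=[] Q2=[]

Answer: 1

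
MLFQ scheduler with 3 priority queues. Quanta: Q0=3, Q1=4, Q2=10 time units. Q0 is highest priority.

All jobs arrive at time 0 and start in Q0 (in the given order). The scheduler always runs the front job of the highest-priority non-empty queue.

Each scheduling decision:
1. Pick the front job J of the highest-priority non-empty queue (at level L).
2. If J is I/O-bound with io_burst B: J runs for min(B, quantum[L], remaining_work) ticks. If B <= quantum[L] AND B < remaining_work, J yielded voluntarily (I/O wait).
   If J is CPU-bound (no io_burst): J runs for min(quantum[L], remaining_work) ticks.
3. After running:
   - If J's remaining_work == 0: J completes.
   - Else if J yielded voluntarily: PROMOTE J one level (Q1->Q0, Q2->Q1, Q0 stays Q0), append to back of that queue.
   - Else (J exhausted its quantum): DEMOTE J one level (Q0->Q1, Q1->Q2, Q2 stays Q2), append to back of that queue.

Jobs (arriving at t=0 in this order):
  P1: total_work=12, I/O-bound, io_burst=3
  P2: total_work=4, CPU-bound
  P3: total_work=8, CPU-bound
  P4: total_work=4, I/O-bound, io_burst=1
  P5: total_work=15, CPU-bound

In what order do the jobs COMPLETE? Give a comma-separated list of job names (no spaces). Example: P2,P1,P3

Answer: P1,P4,P2,P3,P5

Derivation:
t=0-3: P1@Q0 runs 3, rem=9, I/O yield, promote→Q0. Q0=[P2,P3,P4,P5,P1] Q1=[] Q2=[]
t=3-6: P2@Q0 runs 3, rem=1, quantum used, demote→Q1. Q0=[P3,P4,P5,P1] Q1=[P2] Q2=[]
t=6-9: P3@Q0 runs 3, rem=5, quantum used, demote→Q1. Q0=[P4,P5,P1] Q1=[P2,P3] Q2=[]
t=9-10: P4@Q0 runs 1, rem=3, I/O yield, promote→Q0. Q0=[P5,P1,P4] Q1=[P2,P3] Q2=[]
t=10-13: P5@Q0 runs 3, rem=12, quantum used, demote→Q1. Q0=[P1,P4] Q1=[P2,P3,P5] Q2=[]
t=13-16: P1@Q0 runs 3, rem=6, I/O yield, promote→Q0. Q0=[P4,P1] Q1=[P2,P3,P5] Q2=[]
t=16-17: P4@Q0 runs 1, rem=2, I/O yield, promote→Q0. Q0=[P1,P4] Q1=[P2,P3,P5] Q2=[]
t=17-20: P1@Q0 runs 3, rem=3, I/O yield, promote→Q0. Q0=[P4,P1] Q1=[P2,P3,P5] Q2=[]
t=20-21: P4@Q0 runs 1, rem=1, I/O yield, promote→Q0. Q0=[P1,P4] Q1=[P2,P3,P5] Q2=[]
t=21-24: P1@Q0 runs 3, rem=0, completes. Q0=[P4] Q1=[P2,P3,P5] Q2=[]
t=24-25: P4@Q0 runs 1, rem=0, completes. Q0=[] Q1=[P2,P3,P5] Q2=[]
t=25-26: P2@Q1 runs 1, rem=0, completes. Q0=[] Q1=[P3,P5] Q2=[]
t=26-30: P3@Q1 runs 4, rem=1, quantum used, demote→Q2. Q0=[] Q1=[P5] Q2=[P3]
t=30-34: P5@Q1 runs 4, rem=8, quantum used, demote→Q2. Q0=[] Q1=[] Q2=[P3,P5]
t=34-35: P3@Q2 runs 1, rem=0, completes. Q0=[] Q1=[] Q2=[P5]
t=35-43: P5@Q2 runs 8, rem=0, completes. Q0=[] Q1=[] Q2=[]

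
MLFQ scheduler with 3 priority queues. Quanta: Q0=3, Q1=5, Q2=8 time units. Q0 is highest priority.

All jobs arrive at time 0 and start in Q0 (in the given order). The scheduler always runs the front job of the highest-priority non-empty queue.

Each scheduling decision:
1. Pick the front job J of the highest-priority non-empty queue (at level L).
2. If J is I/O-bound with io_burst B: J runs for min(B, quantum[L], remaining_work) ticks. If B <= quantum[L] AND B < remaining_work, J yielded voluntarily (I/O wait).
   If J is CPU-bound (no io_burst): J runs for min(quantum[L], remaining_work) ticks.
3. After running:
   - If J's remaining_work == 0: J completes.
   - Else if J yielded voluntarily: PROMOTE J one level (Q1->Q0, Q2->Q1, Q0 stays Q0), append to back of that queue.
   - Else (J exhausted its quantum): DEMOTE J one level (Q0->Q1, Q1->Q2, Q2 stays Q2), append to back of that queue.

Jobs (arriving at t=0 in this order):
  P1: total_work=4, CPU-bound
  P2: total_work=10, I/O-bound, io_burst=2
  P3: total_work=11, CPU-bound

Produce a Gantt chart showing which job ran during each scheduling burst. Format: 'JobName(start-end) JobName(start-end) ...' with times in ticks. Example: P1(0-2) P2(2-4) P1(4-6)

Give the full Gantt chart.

t=0-3: P1@Q0 runs 3, rem=1, quantum used, demote→Q1. Q0=[P2,P3] Q1=[P1] Q2=[]
t=3-5: P2@Q0 runs 2, rem=8, I/O yield, promote→Q0. Q0=[P3,P2] Q1=[P1] Q2=[]
t=5-8: P3@Q0 runs 3, rem=8, quantum used, demote→Q1. Q0=[P2] Q1=[P1,P3] Q2=[]
t=8-10: P2@Q0 runs 2, rem=6, I/O yield, promote→Q0. Q0=[P2] Q1=[P1,P3] Q2=[]
t=10-12: P2@Q0 runs 2, rem=4, I/O yield, promote→Q0. Q0=[P2] Q1=[P1,P3] Q2=[]
t=12-14: P2@Q0 runs 2, rem=2, I/O yield, promote→Q0. Q0=[P2] Q1=[P1,P3] Q2=[]
t=14-16: P2@Q0 runs 2, rem=0, completes. Q0=[] Q1=[P1,P3] Q2=[]
t=16-17: P1@Q1 runs 1, rem=0, completes. Q0=[] Q1=[P3] Q2=[]
t=17-22: P3@Q1 runs 5, rem=3, quantum used, demote→Q2. Q0=[] Q1=[] Q2=[P3]
t=22-25: P3@Q2 runs 3, rem=0, completes. Q0=[] Q1=[] Q2=[]

Answer: P1(0-3) P2(3-5) P3(5-8) P2(8-10) P2(10-12) P2(12-14) P2(14-16) P1(16-17) P3(17-22) P3(22-25)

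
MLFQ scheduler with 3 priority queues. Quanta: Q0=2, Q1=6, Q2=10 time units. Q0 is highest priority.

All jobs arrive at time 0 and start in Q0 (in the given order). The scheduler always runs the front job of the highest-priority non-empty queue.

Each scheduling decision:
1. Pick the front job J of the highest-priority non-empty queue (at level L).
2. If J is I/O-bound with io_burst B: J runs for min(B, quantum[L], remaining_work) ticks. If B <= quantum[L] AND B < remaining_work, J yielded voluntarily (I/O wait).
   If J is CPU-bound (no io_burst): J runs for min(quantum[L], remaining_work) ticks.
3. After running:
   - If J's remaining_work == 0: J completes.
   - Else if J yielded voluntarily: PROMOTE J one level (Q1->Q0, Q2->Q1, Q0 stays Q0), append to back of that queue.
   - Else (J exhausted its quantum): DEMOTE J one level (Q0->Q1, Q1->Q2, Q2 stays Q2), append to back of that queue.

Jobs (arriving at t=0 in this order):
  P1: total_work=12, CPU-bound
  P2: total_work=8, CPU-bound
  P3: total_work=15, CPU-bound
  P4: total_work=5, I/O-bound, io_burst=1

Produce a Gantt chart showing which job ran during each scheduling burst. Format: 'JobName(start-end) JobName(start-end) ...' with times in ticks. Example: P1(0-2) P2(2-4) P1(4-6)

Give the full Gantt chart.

t=0-2: P1@Q0 runs 2, rem=10, quantum used, demote→Q1. Q0=[P2,P3,P4] Q1=[P1] Q2=[]
t=2-4: P2@Q0 runs 2, rem=6, quantum used, demote→Q1. Q0=[P3,P4] Q1=[P1,P2] Q2=[]
t=4-6: P3@Q0 runs 2, rem=13, quantum used, demote→Q1. Q0=[P4] Q1=[P1,P2,P3] Q2=[]
t=6-7: P4@Q0 runs 1, rem=4, I/O yield, promote→Q0. Q0=[P4] Q1=[P1,P2,P3] Q2=[]
t=7-8: P4@Q0 runs 1, rem=3, I/O yield, promote→Q0. Q0=[P4] Q1=[P1,P2,P3] Q2=[]
t=8-9: P4@Q0 runs 1, rem=2, I/O yield, promote→Q0. Q0=[P4] Q1=[P1,P2,P3] Q2=[]
t=9-10: P4@Q0 runs 1, rem=1, I/O yield, promote→Q0. Q0=[P4] Q1=[P1,P2,P3] Q2=[]
t=10-11: P4@Q0 runs 1, rem=0, completes. Q0=[] Q1=[P1,P2,P3] Q2=[]
t=11-17: P1@Q1 runs 6, rem=4, quantum used, demote→Q2. Q0=[] Q1=[P2,P3] Q2=[P1]
t=17-23: P2@Q1 runs 6, rem=0, completes. Q0=[] Q1=[P3] Q2=[P1]
t=23-29: P3@Q1 runs 6, rem=7, quantum used, demote→Q2. Q0=[] Q1=[] Q2=[P1,P3]
t=29-33: P1@Q2 runs 4, rem=0, completes. Q0=[] Q1=[] Q2=[P3]
t=33-40: P3@Q2 runs 7, rem=0, completes. Q0=[] Q1=[] Q2=[]

Answer: P1(0-2) P2(2-4) P3(4-6) P4(6-7) P4(7-8) P4(8-9) P4(9-10) P4(10-11) P1(11-17) P2(17-23) P3(23-29) P1(29-33) P3(33-40)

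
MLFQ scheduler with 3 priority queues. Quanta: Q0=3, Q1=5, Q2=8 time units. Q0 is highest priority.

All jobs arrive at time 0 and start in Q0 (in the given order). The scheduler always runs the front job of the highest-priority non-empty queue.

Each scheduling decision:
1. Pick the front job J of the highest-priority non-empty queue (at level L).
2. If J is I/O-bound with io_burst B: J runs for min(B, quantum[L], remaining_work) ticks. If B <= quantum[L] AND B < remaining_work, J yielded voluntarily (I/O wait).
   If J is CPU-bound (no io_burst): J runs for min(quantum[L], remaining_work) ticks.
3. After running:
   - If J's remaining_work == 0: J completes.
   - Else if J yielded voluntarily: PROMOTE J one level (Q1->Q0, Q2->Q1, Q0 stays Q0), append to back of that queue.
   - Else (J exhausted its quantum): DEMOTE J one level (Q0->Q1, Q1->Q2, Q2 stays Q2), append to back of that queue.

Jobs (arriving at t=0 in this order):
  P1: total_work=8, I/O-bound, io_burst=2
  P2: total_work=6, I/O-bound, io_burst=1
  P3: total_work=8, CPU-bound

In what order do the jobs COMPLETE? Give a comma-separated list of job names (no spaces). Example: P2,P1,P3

t=0-2: P1@Q0 runs 2, rem=6, I/O yield, promote→Q0. Q0=[P2,P3,P1] Q1=[] Q2=[]
t=2-3: P2@Q0 runs 1, rem=5, I/O yield, promote→Q0. Q0=[P3,P1,P2] Q1=[] Q2=[]
t=3-6: P3@Q0 runs 3, rem=5, quantum used, demote→Q1. Q0=[P1,P2] Q1=[P3] Q2=[]
t=6-8: P1@Q0 runs 2, rem=4, I/O yield, promote→Q0. Q0=[P2,P1] Q1=[P3] Q2=[]
t=8-9: P2@Q0 runs 1, rem=4, I/O yield, promote→Q0. Q0=[P1,P2] Q1=[P3] Q2=[]
t=9-11: P1@Q0 runs 2, rem=2, I/O yield, promote→Q0. Q0=[P2,P1] Q1=[P3] Q2=[]
t=11-12: P2@Q0 runs 1, rem=3, I/O yield, promote→Q0. Q0=[P1,P2] Q1=[P3] Q2=[]
t=12-14: P1@Q0 runs 2, rem=0, completes. Q0=[P2] Q1=[P3] Q2=[]
t=14-15: P2@Q0 runs 1, rem=2, I/O yield, promote→Q0. Q0=[P2] Q1=[P3] Q2=[]
t=15-16: P2@Q0 runs 1, rem=1, I/O yield, promote→Q0. Q0=[P2] Q1=[P3] Q2=[]
t=16-17: P2@Q0 runs 1, rem=0, completes. Q0=[] Q1=[P3] Q2=[]
t=17-22: P3@Q1 runs 5, rem=0, completes. Q0=[] Q1=[] Q2=[]

Answer: P1,P2,P3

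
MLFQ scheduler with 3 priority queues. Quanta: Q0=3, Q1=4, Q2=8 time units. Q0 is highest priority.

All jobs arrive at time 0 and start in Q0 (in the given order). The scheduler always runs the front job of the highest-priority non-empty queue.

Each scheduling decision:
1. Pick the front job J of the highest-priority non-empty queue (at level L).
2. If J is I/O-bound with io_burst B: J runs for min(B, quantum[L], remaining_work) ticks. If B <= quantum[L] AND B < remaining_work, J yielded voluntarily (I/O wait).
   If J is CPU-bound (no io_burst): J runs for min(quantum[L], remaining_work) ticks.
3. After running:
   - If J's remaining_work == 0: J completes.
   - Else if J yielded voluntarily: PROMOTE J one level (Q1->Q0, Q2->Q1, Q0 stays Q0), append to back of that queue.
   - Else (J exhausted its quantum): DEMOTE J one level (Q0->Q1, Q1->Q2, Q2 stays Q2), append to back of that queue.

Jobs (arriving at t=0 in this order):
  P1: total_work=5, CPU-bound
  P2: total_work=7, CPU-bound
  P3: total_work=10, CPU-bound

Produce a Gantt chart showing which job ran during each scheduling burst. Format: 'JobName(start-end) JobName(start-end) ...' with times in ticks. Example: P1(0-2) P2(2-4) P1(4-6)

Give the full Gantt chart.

t=0-3: P1@Q0 runs 3, rem=2, quantum used, demote→Q1. Q0=[P2,P3] Q1=[P1] Q2=[]
t=3-6: P2@Q0 runs 3, rem=4, quantum used, demote→Q1. Q0=[P3] Q1=[P1,P2] Q2=[]
t=6-9: P3@Q0 runs 3, rem=7, quantum used, demote→Q1. Q0=[] Q1=[P1,P2,P3] Q2=[]
t=9-11: P1@Q1 runs 2, rem=0, completes. Q0=[] Q1=[P2,P3] Q2=[]
t=11-15: P2@Q1 runs 4, rem=0, completes. Q0=[] Q1=[P3] Q2=[]
t=15-19: P3@Q1 runs 4, rem=3, quantum used, demote→Q2. Q0=[] Q1=[] Q2=[P3]
t=19-22: P3@Q2 runs 3, rem=0, completes. Q0=[] Q1=[] Q2=[]

Answer: P1(0-3) P2(3-6) P3(6-9) P1(9-11) P2(11-15) P3(15-19) P3(19-22)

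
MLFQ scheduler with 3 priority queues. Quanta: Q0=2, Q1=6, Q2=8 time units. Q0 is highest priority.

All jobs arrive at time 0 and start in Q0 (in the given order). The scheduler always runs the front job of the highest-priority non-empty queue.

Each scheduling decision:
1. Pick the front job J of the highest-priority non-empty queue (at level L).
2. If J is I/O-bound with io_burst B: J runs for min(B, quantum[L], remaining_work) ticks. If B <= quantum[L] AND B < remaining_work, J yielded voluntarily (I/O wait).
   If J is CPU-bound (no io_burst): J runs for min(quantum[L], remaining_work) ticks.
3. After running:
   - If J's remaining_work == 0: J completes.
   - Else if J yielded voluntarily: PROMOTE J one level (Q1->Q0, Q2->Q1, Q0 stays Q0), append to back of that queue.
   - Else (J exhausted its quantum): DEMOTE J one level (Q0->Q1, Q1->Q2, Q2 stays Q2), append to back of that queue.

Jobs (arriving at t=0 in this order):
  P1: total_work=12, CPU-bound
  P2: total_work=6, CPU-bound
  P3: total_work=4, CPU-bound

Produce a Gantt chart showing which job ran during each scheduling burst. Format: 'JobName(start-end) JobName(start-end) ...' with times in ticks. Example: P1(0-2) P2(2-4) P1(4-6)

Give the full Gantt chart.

t=0-2: P1@Q0 runs 2, rem=10, quantum used, demote→Q1. Q0=[P2,P3] Q1=[P1] Q2=[]
t=2-4: P2@Q0 runs 2, rem=4, quantum used, demote→Q1. Q0=[P3] Q1=[P1,P2] Q2=[]
t=4-6: P3@Q0 runs 2, rem=2, quantum used, demote→Q1. Q0=[] Q1=[P1,P2,P3] Q2=[]
t=6-12: P1@Q1 runs 6, rem=4, quantum used, demote→Q2. Q0=[] Q1=[P2,P3] Q2=[P1]
t=12-16: P2@Q1 runs 4, rem=0, completes. Q0=[] Q1=[P3] Q2=[P1]
t=16-18: P3@Q1 runs 2, rem=0, completes. Q0=[] Q1=[] Q2=[P1]
t=18-22: P1@Q2 runs 4, rem=0, completes. Q0=[] Q1=[] Q2=[]

Answer: P1(0-2) P2(2-4) P3(4-6) P1(6-12) P2(12-16) P3(16-18) P1(18-22)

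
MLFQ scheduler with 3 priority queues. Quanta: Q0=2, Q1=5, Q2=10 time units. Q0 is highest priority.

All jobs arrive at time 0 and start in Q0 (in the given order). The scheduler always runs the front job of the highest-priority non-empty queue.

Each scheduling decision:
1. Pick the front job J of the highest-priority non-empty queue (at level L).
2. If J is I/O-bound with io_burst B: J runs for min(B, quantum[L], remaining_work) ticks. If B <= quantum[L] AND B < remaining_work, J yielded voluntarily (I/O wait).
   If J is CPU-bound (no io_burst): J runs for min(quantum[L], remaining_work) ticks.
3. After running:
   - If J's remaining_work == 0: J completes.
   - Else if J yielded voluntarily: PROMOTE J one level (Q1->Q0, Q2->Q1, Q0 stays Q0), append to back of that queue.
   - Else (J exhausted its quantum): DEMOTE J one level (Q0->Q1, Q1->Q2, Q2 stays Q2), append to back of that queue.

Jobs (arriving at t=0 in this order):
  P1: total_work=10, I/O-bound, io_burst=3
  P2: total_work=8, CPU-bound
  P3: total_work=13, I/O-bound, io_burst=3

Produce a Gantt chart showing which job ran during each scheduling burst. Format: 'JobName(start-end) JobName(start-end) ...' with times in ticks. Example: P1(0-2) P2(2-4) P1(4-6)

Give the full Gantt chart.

t=0-2: P1@Q0 runs 2, rem=8, quantum used, demote→Q1. Q0=[P2,P3] Q1=[P1] Q2=[]
t=2-4: P2@Q0 runs 2, rem=6, quantum used, demote→Q1. Q0=[P3] Q1=[P1,P2] Q2=[]
t=4-6: P3@Q0 runs 2, rem=11, quantum used, demote→Q1. Q0=[] Q1=[P1,P2,P3] Q2=[]
t=6-9: P1@Q1 runs 3, rem=5, I/O yield, promote→Q0. Q0=[P1] Q1=[P2,P3] Q2=[]
t=9-11: P1@Q0 runs 2, rem=3, quantum used, demote→Q1. Q0=[] Q1=[P2,P3,P1] Q2=[]
t=11-16: P2@Q1 runs 5, rem=1, quantum used, demote→Q2. Q0=[] Q1=[P3,P1] Q2=[P2]
t=16-19: P3@Q1 runs 3, rem=8, I/O yield, promote→Q0. Q0=[P3] Q1=[P1] Q2=[P2]
t=19-21: P3@Q0 runs 2, rem=6, quantum used, demote→Q1. Q0=[] Q1=[P1,P3] Q2=[P2]
t=21-24: P1@Q1 runs 3, rem=0, completes. Q0=[] Q1=[P3] Q2=[P2]
t=24-27: P3@Q1 runs 3, rem=3, I/O yield, promote→Q0. Q0=[P3] Q1=[] Q2=[P2]
t=27-29: P3@Q0 runs 2, rem=1, quantum used, demote→Q1. Q0=[] Q1=[P3] Q2=[P2]
t=29-30: P3@Q1 runs 1, rem=0, completes. Q0=[] Q1=[] Q2=[P2]
t=30-31: P2@Q2 runs 1, rem=0, completes. Q0=[] Q1=[] Q2=[]

Answer: P1(0-2) P2(2-4) P3(4-6) P1(6-9) P1(9-11) P2(11-16) P3(16-19) P3(19-21) P1(21-24) P3(24-27) P3(27-29) P3(29-30) P2(30-31)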